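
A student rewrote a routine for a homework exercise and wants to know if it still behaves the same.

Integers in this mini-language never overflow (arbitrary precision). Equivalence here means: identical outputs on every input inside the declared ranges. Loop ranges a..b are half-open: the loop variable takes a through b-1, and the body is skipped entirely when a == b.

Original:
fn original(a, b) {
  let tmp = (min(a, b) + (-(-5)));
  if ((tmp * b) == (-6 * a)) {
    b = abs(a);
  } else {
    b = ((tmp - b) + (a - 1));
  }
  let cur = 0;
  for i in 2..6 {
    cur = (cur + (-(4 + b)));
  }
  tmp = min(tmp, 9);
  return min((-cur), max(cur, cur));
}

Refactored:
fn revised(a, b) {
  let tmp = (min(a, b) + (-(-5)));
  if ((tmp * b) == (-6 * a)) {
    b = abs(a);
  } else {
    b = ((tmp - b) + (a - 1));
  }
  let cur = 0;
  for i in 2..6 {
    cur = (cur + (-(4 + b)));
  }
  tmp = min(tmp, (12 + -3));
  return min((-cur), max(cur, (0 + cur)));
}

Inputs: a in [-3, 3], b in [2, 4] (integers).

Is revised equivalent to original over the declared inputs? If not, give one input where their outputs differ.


This is a faithful refactor — constant usage differs, and arithmetic usage differs, but the computed results match everywhere.
Spot check at a=1, b=3 — original: tmp := 6 | ((tmp * b) == (-6 * a)): false | b := 3 | cur := 0 | iter i=2: | cur := -7 | iter i=3: | cur := -14 | iter i=4: | cur := -21 | iter i=5: | cur := -28 | tmp := 6 | result -28. revised: tmp := 6 | ((tmp * b) == (-6 * a)): false | b := 3 | cur := 0 | iter i=2: | cur := -7 | iter i=3: | cur := -14 | iter i=4: | cur := -21 | iter i=5: | cur := -28 | tmp := 6 | result -28. Both give -28.
Every one of the 21 inputs gives matching results.
verdict: equivalent


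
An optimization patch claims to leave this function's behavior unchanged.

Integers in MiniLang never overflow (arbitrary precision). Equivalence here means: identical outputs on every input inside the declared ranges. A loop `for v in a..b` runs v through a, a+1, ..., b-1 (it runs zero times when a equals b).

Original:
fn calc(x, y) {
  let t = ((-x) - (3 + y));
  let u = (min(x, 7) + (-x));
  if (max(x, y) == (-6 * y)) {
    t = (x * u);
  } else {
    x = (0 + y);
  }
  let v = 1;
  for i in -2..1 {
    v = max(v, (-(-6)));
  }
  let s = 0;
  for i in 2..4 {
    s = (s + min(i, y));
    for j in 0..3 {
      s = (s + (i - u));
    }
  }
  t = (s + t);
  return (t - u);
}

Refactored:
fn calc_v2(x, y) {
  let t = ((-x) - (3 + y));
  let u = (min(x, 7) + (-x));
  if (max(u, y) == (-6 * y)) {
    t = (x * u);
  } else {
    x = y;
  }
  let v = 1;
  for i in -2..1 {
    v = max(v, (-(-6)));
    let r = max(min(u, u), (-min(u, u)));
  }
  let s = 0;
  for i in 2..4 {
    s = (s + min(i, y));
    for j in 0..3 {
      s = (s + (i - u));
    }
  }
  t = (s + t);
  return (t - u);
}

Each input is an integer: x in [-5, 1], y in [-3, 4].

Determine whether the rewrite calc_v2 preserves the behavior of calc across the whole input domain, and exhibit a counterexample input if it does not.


The rewrite breaks on x=1, y=0, where the results are 11 and 15.
calc: t becomes -4; next u becomes 0; next (max(x, y) == (-6 * y)) evaluates to false; next x becomes 0; next v becomes 1; next at i=-2:; next v becomes 6; next at i=-1:; next v becomes 6; next at i=0:; next v becomes 6; next s becomes 0; next at i=2:; next s becomes 0; next at j=0:; next s becomes 2; next at j=1:; next s becomes 4; next at j=2:; next s becomes 6; next at i=3:; next s becomes 6; next at j=0:; next s becomes 9; next at j=1:; next s becomes 12; next at j=2:; next s becomes 15; next t becomes 11; next final value 11
calc_v2: t becomes -4; next u becomes 0; next (max(u, y) == (-6 * y)) evaluates to true; next t becomes 0; next v becomes 1; next at i=-2:; next v becomes 6; next r becomes 0; next at i=-1:; next v becomes 6; next r becomes 0; next at i=0:; next v becomes 6; next r becomes 0; next s becomes 0; next at i=2:; next s becomes 0; next at j=0:; next s becomes 2; next at j=1:; next s becomes 4; next at j=2:; next s becomes 6; next at i=3:; next s becomes 6; next at j=0:; next s becomes 9; next at j=1:; next s becomes 12; next at j=2:; next s becomes 15; next t becomes 15; next final value 15
verdict: not equivalent; witness: x=1, y=0


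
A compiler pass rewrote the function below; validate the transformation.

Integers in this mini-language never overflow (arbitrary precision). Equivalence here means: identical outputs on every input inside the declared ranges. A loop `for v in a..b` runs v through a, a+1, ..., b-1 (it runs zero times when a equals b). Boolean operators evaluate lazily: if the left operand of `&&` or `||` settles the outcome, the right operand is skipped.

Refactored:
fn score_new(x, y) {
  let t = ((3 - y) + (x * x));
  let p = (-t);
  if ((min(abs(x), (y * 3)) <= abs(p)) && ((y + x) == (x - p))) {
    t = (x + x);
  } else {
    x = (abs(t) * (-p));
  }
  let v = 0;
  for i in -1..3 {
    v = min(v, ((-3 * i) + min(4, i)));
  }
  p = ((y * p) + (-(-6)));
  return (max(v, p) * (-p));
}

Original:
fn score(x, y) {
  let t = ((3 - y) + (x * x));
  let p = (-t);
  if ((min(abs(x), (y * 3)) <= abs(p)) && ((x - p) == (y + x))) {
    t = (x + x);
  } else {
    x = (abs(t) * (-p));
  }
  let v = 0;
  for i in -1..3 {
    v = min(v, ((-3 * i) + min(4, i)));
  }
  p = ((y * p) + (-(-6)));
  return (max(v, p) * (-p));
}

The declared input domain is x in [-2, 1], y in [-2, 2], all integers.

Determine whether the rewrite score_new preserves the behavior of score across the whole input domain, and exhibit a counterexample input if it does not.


Although same computation, different form, 20/20 inputs agree.
verdict: equivalent


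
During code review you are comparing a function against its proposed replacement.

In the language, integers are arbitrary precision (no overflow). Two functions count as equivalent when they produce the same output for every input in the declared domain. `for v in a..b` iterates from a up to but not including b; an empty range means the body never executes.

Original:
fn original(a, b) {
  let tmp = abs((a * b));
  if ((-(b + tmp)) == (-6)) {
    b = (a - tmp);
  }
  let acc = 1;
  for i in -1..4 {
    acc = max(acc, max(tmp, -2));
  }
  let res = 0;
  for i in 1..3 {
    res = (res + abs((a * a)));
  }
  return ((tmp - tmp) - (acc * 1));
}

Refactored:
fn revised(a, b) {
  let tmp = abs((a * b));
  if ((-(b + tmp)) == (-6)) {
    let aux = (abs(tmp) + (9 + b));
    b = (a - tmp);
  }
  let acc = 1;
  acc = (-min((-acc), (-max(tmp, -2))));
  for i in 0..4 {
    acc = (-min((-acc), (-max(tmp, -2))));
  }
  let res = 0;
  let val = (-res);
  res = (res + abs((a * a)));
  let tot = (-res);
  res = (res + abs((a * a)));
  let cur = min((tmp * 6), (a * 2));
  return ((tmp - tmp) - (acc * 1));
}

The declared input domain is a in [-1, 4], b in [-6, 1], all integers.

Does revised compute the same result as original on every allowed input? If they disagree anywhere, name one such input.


Side by side, the visible changes include: constant usage differs, min/max/abs usage differs, arithmetic usage differs, loop structure differs, local variable names differ, statement counts differ.
One worked example (a=-1, b=-3) — original: tmp=3, then ((-(b + tmp)) == (-6)) is false, then acc=1, then (i=-1), then acc=3, then (i=0), then acc=3, then (i=1), then acc=3, then (i=2), then acc=3, then (i=3), then acc=3, then res=0, then (i=1), then res=1, then (i=2), then res=2, then returns -3; revised: tmp=3, then ((-(b + tmp)) == (-6)) is false, then acc=1, then acc=3, then (i=0), then acc=3, then (i=1), then acc=3, then (i=2), then acc=3, then (i=3), then acc=3, then res=0, then val=0, then res=1, then tot=-1, then res=2, then cur=-2, then returns -3; agreement on -3.
Across all 48 domain points the two functions coincide.
verdict: equivalent


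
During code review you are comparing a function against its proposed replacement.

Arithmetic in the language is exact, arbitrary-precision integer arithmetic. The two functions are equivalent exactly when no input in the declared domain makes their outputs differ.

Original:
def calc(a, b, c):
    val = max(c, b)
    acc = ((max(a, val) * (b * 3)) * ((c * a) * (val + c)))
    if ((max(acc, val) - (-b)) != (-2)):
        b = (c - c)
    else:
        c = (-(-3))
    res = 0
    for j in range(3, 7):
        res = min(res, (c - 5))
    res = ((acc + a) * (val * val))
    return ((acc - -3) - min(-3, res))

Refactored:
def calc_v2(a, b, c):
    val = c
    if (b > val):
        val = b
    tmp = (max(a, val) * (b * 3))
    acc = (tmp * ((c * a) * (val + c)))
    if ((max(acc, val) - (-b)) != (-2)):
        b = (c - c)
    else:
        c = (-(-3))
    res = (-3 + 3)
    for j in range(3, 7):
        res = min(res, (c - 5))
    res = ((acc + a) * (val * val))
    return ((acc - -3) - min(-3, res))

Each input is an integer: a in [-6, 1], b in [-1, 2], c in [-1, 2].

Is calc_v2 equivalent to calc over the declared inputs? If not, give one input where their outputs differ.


Although local variable names differ; also constant usage differs; also min/max/abs usage differs; also comparison usage differs; also statement counts differ; also branching structure differs; also arithmetic usage differs, 128/128 inputs agree.
verdict: equivalent


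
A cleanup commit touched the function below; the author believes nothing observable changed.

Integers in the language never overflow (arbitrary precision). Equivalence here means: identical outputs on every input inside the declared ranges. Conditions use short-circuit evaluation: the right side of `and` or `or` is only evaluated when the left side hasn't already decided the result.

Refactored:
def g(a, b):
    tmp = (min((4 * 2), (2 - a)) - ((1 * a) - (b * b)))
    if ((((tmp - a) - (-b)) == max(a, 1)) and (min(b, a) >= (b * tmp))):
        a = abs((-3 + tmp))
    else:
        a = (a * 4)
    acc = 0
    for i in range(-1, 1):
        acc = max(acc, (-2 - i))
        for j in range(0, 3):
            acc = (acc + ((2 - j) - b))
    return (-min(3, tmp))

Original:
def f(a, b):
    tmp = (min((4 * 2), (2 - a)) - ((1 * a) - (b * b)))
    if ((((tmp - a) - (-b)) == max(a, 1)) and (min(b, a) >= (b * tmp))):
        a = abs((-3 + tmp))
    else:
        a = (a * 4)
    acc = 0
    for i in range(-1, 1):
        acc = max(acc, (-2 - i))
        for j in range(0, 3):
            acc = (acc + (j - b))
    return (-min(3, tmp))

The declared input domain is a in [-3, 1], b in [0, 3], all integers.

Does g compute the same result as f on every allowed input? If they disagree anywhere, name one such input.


Equivalent — the differences include constant usage differs, and arithmetic usage differs, yet no declared input distinguishes the two.
As a probe, take a=0, b=0: f runs tmp = 2; ((((tmp - a) - (-b)) == max(a, 1)) and (min(b, a) >= (b * tmp))) -> false; a = 0; acc = 0; [i=-1]; acc = 0; [j=0]; acc = 0; [j=1]; acc = 1; [j=2]; acc = 3; [i=0]; acc = 3; [j=0]; acc = 3; [j=1]; acc = 4; [j=2]; acc = 6; return -2; g runs tmp = 2; ((((tmp - a) - (-b)) == max(a, 1)) and (min(b, a) >= (b * tmp))) -> false; a = 0; acc = 0; [i=-1]; acc = 0; [j=0]; acc = 2; [j=1]; acc = 3; [j=2]; acc = 3; [i=0]; acc = 3; [j=0]; acc = 5; [j=1]; acc = 6; [j=2]; acc = 6; return -2; both end at -2.
Every one of the 20 inputs gives matching results.
verdict: equivalent


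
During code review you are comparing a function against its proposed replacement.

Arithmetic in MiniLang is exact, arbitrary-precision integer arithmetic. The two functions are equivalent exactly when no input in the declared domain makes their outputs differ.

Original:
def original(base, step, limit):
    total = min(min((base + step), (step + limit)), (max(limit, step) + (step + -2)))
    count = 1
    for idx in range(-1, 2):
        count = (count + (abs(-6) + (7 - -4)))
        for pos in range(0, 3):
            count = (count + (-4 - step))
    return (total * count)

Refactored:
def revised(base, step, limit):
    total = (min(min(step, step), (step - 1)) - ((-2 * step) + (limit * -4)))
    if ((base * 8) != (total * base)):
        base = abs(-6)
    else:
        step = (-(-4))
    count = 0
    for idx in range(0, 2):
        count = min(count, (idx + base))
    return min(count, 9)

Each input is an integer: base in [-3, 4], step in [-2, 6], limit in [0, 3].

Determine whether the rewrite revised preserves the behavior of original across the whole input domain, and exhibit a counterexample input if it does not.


base=-3, step=-2, limit=0 yields -170 from original but 0 from revised.
verdict: not equivalent; witness: base=-3, step=-2, limit=0


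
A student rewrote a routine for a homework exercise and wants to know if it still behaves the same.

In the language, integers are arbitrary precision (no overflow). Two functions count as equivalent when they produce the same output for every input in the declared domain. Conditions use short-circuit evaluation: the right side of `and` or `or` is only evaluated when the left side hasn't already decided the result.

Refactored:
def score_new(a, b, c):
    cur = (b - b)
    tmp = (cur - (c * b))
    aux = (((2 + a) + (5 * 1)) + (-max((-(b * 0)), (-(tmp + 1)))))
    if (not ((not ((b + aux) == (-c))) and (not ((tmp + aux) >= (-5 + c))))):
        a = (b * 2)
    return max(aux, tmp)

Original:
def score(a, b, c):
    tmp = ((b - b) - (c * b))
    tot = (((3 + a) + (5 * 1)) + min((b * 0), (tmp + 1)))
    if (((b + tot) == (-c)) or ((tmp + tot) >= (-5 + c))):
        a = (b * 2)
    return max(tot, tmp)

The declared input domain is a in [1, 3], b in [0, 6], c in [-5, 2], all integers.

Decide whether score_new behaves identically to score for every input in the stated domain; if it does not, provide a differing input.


Try a=1, b=0, c=-5.
score: tmp = 0; tot = 9; (((b + tot) == (-c)) or ((tmp + tot) >= (-5 + c))) -> true; a = 0; return 9
score_new: cur = 0; tmp = 0; aux = 8; (not ((not ((b + aux) == (-c))) and (not ((tmp + aux) >= (-5 + c))))) -> true; a = 0; return 8
9 against 8: the behavior changed.
verdict: not equivalent; witness: a=1, b=0, c=-5


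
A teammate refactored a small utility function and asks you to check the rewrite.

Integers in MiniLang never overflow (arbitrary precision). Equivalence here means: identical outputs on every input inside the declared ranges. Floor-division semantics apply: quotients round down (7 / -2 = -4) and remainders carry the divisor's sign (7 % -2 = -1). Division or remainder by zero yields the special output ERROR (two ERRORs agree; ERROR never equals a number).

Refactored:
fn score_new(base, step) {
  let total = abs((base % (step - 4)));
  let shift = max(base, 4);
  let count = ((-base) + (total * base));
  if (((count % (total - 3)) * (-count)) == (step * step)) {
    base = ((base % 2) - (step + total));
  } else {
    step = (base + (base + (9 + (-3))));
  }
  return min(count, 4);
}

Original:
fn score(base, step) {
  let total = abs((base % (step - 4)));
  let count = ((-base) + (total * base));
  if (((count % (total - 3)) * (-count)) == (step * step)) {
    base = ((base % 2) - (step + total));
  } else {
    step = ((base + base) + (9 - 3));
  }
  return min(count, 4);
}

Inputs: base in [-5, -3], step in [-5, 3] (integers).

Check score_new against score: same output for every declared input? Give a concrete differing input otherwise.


Reading the diff, among the changes: constant usage differs, statement counts differ, local variable names differ, min/max/abs usage differs, arithmetic usage differs.
One worked example (base=-3, step=-2) — score: total becomes 3; next count becomes -6; next hits division by zero so the output is ERROR; score_new: total becomes 3; next shift becomes 4; next count becomes -6; next hits division by zero so the output is ERROR; agreement on ERROR.
Across all 27 domain points the two functions coincide.
verdict: equivalent


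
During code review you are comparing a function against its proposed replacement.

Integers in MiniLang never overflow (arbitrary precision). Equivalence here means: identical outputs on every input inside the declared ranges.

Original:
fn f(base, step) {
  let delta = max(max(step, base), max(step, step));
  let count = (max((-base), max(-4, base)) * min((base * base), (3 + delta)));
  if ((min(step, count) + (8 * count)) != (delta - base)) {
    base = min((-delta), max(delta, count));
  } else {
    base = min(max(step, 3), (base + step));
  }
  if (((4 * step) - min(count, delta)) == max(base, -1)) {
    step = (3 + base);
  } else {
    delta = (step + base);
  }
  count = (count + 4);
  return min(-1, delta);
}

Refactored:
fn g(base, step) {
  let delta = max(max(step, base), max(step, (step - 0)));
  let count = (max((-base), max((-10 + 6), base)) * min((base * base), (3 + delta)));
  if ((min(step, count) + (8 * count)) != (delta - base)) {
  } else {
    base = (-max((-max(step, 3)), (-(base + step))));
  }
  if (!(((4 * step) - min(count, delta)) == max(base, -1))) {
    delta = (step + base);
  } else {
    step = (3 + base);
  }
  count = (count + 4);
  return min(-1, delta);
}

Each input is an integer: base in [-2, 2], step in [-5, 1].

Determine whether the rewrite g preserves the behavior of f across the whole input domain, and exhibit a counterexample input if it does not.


Try base=-2, step=-5.
f: delta becomes -2; next count becomes 2; next ((min(step, count) + (8 * count)) != (delta - base)) evaluates to true; next base becomes 2; next (((4 * step) - min(count, delta)) == max(base, -1)) evaluates to false; next delta becomes -3; next count becomes 6; next final value -3
g: delta becomes -2; next count becomes 2; next ((min(step, count) + (8 * count)) != (delta - base)) evaluates to true; next (!(((4 * step) - min(count, delta)) == max(base, -1))) evaluates to true; next delta becomes -7; next count becomes 6; next final value -7
-3 != -7, so the rewrite changes behavior.
verdict: not equivalent; witness: base=-2, step=-5


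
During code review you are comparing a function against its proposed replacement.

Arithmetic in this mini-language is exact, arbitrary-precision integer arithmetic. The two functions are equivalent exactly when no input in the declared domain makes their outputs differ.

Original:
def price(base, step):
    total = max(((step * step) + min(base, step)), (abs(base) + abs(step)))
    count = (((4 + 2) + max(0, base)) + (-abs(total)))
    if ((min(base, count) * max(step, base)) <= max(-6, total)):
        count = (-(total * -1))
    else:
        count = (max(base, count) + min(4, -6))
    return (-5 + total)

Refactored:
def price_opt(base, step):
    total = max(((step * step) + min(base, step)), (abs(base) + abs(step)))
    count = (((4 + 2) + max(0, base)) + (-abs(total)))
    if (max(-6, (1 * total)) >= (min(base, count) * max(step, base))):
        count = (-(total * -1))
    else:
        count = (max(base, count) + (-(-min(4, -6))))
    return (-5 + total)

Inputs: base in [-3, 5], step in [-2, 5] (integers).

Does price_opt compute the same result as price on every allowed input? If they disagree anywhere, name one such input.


Changes here: comparison usage differs, arithmetic usage differs, constant usage differs; the full 72-point sweep finds no disagreement.
verdict: equivalent


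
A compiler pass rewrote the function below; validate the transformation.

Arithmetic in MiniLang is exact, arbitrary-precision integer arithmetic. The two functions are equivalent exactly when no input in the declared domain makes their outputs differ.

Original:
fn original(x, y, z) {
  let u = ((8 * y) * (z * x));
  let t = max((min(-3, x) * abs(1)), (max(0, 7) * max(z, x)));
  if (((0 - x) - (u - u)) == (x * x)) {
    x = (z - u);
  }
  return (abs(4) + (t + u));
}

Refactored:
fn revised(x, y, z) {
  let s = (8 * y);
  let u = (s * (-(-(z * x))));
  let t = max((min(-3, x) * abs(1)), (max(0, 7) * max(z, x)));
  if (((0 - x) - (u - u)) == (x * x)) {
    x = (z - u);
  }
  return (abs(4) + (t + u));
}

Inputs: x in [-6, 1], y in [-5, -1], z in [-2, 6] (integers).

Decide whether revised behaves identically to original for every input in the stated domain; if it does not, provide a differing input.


Behavior is preserved: although statement counts differ; also local variable names differ, the outputs never diverge.
As a probe, take x=-4, y=-1, z=6: original runs u := 192 | t := 42 | (((0 - x) - (u - u)) == (x * x)): false | result 238; revised runs s := -8 | u := 192 | t := 42 | (((0 - x) - (u - u)) == (x * x)): false | result 238; both end at 238.
Across all 360 domain points the two functions coincide.
verdict: equivalent


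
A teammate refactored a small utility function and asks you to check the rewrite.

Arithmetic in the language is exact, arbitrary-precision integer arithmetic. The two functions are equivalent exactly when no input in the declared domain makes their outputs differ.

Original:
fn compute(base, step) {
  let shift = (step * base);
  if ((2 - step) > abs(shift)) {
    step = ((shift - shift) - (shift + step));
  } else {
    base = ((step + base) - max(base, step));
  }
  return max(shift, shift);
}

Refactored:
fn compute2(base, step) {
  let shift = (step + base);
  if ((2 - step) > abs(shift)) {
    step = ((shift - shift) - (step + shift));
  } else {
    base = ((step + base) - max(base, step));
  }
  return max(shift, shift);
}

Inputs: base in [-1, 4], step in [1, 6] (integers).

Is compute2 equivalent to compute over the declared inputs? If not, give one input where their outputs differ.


There is a counterexample at base=-1, step=1: -1 on one side, 0 on the other.
compute: shift=-1, then ((2 - step) > abs(shift)) is false, then base=-1, then returns -1
compute2: shift=0, then ((2 - step) > abs(shift)) is true, then step=-1, then returns 0
verdict: not equivalent; witness: base=-1, step=1


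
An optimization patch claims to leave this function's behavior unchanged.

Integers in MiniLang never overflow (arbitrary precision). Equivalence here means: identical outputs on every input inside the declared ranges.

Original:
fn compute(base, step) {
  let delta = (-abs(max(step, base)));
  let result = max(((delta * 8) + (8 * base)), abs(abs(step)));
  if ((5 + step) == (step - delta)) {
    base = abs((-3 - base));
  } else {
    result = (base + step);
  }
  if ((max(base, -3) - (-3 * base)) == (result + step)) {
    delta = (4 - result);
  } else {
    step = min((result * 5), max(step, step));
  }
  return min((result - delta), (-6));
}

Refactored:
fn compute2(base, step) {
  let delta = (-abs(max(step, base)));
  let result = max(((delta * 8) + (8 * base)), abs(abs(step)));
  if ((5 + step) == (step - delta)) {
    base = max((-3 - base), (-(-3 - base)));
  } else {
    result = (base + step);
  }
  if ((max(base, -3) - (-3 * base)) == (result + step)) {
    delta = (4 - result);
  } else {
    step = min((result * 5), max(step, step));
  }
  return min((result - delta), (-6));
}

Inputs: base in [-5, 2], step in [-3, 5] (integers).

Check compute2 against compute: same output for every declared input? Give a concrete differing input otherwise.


The two are interchangeable: constant usage differs, plus arithmetic usage differs, plus min/max/abs usage differs, and every declared input agrees.
One worked example (base=-4, step=1) — compute: delta = -1; result = 1; ((5 + step) == (step - delta)) -> false; result = -3; ((max(base, -3) - (-3 * base)) == (result + step)) -> false; step = -15; return -6; compute2: delta = -1; result = 1; ((5 + step) == (step - delta)) -> false; result = -3; ((max(base, -3) - (-3 * base)) == (result + step)) -> false; step = -15; return -6; agreement on -6.
Every one of the 72 inputs gives matching results.
verdict: equivalent


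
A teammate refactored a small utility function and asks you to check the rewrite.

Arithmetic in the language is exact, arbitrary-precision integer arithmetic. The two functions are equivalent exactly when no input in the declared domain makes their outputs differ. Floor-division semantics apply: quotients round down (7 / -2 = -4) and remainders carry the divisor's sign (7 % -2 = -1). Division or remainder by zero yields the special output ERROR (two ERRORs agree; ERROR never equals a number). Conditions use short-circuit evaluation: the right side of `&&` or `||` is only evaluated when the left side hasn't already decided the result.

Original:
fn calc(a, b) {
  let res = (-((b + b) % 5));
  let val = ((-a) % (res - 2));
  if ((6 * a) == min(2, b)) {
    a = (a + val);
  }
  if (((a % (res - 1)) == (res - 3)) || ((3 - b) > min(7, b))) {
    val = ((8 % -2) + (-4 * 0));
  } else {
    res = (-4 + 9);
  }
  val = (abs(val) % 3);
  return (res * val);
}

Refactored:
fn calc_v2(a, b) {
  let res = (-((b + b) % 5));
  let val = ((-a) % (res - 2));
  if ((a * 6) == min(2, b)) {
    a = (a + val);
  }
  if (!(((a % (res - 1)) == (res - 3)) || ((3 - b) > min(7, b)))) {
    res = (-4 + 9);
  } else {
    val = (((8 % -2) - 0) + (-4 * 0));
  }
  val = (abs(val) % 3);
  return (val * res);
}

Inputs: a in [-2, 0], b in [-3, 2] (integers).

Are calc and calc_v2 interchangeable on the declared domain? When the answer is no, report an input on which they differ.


Although arithmetic usage differs; also boolean connective usage differs; also constant usage differs, 18/18 inputs agree.
verdict: equivalent


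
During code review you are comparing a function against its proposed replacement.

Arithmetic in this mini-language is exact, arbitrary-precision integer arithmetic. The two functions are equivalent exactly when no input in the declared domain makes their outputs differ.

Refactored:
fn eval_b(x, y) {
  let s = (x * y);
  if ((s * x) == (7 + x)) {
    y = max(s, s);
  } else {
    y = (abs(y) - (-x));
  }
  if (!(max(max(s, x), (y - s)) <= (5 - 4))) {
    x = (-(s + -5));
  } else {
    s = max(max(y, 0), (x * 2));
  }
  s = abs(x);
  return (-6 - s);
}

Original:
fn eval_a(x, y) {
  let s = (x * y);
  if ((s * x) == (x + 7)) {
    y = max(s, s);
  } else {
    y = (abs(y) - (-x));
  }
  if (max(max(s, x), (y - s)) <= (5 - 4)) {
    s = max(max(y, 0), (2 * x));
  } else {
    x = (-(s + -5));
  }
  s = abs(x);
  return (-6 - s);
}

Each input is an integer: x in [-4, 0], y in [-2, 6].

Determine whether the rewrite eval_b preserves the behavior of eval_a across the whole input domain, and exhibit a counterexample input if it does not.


This is a faithful refactor — boolean connective usage differs, but the computed results match everywhere.
As a probe, take x=-2, y=6: eval_a runs s becomes -12; next ((s * x) == (x + 7)) evaluates to false; next y becomes 4; next (max(max(s, x), (y - s)) <= (5 - 4)) evaluates to false; next x becomes 17; next s becomes 17; next final value -23; eval_b runs s becomes -12; next ((s * x) == (7 + x)) evaluates to false; next y becomes 4; next (!(max(max(s, x), (y - s)) <= (5 - 4))) evaluates to true; next x becomes 17; next s becomes 17; next final value -23; both end at -23.
Checked all 45 inputs in the declared domain: the outputs agree on every one.
verdict: equivalent


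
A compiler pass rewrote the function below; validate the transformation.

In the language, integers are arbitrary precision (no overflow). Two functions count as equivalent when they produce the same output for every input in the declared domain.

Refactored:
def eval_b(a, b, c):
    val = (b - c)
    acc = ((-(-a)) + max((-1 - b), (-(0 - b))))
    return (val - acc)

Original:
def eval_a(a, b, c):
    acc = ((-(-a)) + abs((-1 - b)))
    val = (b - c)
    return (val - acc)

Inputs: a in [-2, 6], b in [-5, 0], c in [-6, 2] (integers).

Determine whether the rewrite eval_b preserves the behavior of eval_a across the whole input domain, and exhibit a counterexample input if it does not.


There is a counterexample at a=-2, b=0, c=-6: 7 on one side, 8 on the other.
eval_a: acc=-1, then val=6, then returns 7
eval_b: val=6, then acc=-2, then returns 8
verdict: not equivalent; witness: a=-2, b=0, c=-6


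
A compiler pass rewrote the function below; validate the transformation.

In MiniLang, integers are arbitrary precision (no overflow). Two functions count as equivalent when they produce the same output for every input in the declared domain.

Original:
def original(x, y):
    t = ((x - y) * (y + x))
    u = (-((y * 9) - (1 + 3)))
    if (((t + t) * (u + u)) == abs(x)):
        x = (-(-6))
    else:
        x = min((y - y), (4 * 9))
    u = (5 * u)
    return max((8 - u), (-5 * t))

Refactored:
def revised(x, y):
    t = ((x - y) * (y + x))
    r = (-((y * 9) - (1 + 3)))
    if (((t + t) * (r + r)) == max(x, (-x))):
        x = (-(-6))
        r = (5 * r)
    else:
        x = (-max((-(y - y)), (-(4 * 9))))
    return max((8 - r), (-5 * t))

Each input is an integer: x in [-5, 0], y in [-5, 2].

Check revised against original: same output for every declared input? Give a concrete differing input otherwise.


There is a counterexample at x=-5, y=-4: -45 on one side, -32 on the other.
original: t = 9; u = 40; (((t + t) * (u + u)) == abs(x)) -> false; x = 0; u = 200; return -45
revised: t = 9; r = 40; (((t + t) * (r + r)) == max(x, (-x))) -> false; x = 0; return -32
verdict: not equivalent; witness: x=-5, y=-4


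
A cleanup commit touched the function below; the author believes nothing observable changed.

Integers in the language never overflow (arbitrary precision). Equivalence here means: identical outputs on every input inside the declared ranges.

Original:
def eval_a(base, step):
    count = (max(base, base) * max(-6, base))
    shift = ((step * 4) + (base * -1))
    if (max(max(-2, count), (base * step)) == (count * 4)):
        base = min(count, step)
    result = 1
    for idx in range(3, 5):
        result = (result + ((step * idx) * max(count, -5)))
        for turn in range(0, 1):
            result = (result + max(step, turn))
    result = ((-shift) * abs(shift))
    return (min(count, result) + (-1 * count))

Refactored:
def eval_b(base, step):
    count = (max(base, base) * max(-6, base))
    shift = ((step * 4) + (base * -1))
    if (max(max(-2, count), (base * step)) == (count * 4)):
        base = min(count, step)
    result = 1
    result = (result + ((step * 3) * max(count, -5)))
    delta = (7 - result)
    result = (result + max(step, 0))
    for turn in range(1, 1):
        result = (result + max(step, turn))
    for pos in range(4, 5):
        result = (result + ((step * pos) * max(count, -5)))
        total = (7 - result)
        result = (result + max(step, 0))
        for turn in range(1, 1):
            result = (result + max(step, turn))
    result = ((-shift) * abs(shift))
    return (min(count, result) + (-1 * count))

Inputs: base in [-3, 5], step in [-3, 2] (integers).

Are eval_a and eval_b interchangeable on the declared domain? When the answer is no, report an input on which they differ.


The two versions differ — the changes include statement counts differ, and local variable names differ, and loop structure differs, and arithmetic usage differs, and constant usage differs, and min/max/abs usage differs.
Spot check at base=-1, step=0 — eval_a: count=1, then shift=1, then (max(max(-2, count), (base * step)) == (count * 4)) is false, then result=1, then (idx=3), then result=1, then (turn=0), then result=1, then (idx=4), then result=1, then (turn=0), then result=1, then result=-1, then returns -2. eval_b: count=1, then shift=1, then (max(max(-2, count), (base * step)) == (count * 4)) is false, then result=1, then result=1, then delta=6, then result=1, then the loop over turn runs zero times, then (pos=4), then result=1, then total=6, then result=1, then the loop over turn runs zero times, then result=-1, then returns -2. Both give -2.
Across all 54 domain points the two functions coincide.
verdict: equivalent


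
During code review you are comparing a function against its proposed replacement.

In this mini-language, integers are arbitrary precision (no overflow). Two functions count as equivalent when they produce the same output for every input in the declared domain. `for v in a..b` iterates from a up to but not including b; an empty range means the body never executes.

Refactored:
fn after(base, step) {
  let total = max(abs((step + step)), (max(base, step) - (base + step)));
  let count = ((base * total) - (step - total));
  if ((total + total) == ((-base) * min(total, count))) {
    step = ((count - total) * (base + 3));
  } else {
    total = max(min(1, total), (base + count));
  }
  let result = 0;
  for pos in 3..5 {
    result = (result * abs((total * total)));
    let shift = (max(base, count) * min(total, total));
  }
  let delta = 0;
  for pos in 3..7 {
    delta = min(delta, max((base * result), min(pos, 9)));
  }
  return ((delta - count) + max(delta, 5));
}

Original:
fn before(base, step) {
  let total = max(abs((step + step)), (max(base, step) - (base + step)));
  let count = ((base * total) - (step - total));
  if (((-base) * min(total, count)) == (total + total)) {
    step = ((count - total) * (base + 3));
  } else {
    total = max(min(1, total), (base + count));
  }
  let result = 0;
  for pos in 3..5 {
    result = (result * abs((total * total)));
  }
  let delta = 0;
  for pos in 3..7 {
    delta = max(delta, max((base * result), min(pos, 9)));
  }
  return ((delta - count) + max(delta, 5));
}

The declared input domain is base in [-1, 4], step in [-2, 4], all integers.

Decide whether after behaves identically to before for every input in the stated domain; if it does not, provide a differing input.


The rewrite breaks on base=-1, step=-2, where the results are 10 and 3.
before: total=4, then count=2, then (((-base) * min(total, count)) == (total + total)) is false, then total=1, then result=0, then (pos=3), then result=0, then (pos=4), then result=0, then delta=0, then (pos=3), then delta=3, then (pos=4), then delta=4, then (pos=5), then delta=5, then (pos=6), then delta=6, then returns 10
after: total=4, then count=2, then ((total + total) == ((-base) * min(total, count))) is false, then total=1, then result=0, then (pos=3), then result=0, then shift=2, then (pos=4), then result=0, then shift=2, then delta=0, then (pos=3), then delta=0, then (pos=4), then delta=0, then (pos=5), then delta=0, then (pos=6), then delta=0, then returns 3
verdict: not equivalent; witness: base=-1, step=-2


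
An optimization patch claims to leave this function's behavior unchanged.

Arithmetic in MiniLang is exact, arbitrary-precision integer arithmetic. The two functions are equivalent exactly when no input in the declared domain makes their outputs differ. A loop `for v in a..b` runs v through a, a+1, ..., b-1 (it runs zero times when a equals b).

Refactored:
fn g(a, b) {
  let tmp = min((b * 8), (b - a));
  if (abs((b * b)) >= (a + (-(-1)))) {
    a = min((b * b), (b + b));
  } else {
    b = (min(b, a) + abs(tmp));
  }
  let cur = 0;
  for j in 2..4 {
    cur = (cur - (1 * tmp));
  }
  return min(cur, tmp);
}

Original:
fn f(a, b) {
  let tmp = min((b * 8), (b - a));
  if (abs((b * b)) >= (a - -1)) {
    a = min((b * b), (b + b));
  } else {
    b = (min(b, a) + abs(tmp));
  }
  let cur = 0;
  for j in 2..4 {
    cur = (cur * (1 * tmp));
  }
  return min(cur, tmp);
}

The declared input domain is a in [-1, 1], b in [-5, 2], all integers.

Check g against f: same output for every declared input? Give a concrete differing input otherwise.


The rewrite breaks on a=-1, b=1, where the results are 0 and -4.
f: tmp := 2 | (abs((b * b)) >= (a - -1)): true | a := 1 | cur := 0 | iter j=2: | cur := 0 | iter j=3: | cur := 0 | result 0
g: tmp := 2 | (abs((b * b)) >= (a + (-(-1)))): true | a := 1 | cur := 0 | iter j=2: | cur := -2 | iter j=3: | cur := -4 | result -4
verdict: not equivalent; witness: a=-1, b=1


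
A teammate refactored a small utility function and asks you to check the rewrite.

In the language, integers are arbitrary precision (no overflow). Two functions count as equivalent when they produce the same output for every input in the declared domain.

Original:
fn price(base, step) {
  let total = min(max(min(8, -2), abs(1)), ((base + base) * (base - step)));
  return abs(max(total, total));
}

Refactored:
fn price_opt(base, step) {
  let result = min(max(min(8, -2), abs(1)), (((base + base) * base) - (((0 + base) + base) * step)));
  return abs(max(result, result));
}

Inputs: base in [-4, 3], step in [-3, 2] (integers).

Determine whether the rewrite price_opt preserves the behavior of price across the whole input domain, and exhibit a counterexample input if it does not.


Reading the diff, among the changes: constant usage differs, arithmetic usage differs, local variable names differ.
Spot check at base=0, step=0 — price: total := 0 | result 0. price_opt: result := 0 | result 0. Both give 0.
Sweeping the whole domain (48 inputs) finds no disagreement.
verdict: equivalent


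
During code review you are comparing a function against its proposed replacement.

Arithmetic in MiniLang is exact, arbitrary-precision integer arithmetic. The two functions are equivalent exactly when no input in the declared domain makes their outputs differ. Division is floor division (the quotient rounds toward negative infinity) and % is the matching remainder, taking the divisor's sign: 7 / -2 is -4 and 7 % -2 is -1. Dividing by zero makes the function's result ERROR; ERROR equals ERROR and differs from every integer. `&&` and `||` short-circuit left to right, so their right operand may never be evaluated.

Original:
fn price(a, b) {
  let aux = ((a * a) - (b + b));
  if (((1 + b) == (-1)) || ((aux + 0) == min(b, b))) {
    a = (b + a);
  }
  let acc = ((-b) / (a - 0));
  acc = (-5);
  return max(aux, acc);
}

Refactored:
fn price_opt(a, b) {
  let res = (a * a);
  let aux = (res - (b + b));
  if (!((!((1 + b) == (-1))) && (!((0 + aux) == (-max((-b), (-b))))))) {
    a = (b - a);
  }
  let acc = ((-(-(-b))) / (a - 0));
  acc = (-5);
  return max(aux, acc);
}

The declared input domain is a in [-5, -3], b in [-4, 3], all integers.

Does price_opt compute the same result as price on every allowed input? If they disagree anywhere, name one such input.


Consider the input a=-3, b=3.
price: aux=3, then (((1 + b) == (-1)) || ((aux + 0) == min(b, b))) is true, then a=0, then a zero divisor aborts: ERROR
price_opt: res=9, then aux=3, then (!((!((1 + b) == (-1))) && (!((0 + aux) == (-max((-b), (-b))))))) is true, then a=6, then acc=-1, then acc=-5, then returns 3
ERROR != 3, so the rewrite changes behavior.
verdict: not equivalent; witness: a=-3, b=3


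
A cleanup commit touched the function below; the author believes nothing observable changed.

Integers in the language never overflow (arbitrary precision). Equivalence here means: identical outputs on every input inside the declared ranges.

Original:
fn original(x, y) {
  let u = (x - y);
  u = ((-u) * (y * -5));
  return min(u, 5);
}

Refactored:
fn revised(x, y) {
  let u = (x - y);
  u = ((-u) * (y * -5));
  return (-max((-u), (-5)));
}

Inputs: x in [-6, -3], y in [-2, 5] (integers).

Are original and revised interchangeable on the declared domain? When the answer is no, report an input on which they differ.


Although min/max/abs usage differs, 32/32 inputs agree.
verdict: equivalent


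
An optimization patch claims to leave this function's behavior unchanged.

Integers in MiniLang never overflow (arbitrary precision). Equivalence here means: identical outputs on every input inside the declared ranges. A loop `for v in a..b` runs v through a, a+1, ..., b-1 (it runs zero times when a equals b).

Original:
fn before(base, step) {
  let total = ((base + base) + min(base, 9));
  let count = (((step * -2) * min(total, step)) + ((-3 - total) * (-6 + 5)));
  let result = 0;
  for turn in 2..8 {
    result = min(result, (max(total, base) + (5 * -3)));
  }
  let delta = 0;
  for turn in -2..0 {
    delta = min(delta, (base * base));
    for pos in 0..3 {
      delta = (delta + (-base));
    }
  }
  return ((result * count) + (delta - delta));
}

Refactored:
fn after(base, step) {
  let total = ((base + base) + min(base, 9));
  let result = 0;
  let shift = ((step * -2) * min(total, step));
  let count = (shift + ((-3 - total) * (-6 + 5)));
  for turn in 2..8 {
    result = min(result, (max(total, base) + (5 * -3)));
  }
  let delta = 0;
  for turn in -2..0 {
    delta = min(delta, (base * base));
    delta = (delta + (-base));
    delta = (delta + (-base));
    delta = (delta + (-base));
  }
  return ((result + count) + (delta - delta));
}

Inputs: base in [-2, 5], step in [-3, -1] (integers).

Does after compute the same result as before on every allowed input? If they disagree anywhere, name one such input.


These are not equivalent — on base=-2, step=-3 the outputs split (663 vs -56).
before: total := -6 | count := -39 | result := 0 | iter turn=2: | result := -17 | iter turn=3: | result := -17 | iter turn=4: | result := -17 | iter turn=5: | result := -17 | iter turn=6: | result := -17 | iter turn=7: | result := -17 | delta := 0 | iter turn=-2: | delta := 0 | iter pos=0: | delta := 2 | iter pos=1: | delta := 4 | iter pos=2: | delta := 6 | iter turn=-1: | delta := 4 | iter pos=0: | delta := 6 | iter pos=1: | delta := 8 | iter pos=2: | delta := 10 | result 663
after: total := -6 | result := 0 | shift := -36 | count := -39 | iter turn=2: | result := -17 | iter turn=3: | result := -17 | iter turn=4: | result := -17 | iter turn=5: | result := -17 | iter turn=6: | result := -17 | iter turn=7: | result := -17 | delta := 0 | iter turn=-2: | delta := 0 | delta := 2 | delta := 4 | delta := 6 | iter turn=-1: | delta := 4 | delta := 6 | delta := 8 | delta := 10 | result -56
verdict: not equivalent; witness: base=-2, step=-3
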